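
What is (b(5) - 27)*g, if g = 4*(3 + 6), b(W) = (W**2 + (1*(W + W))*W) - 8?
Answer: 1440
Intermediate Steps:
b(W) = -8 + 3*W**2 (b(W) = (W**2 + (1*(2*W))*W) - 8 = (W**2 + (2*W)*W) - 8 = (W**2 + 2*W**2) - 8 = 3*W**2 - 8 = -8 + 3*W**2)
g = 36 (g = 4*9 = 36)
(b(5) - 27)*g = ((-8 + 3*5**2) - 27)*36 = ((-8 + 3*25) - 27)*36 = ((-8 + 75) - 27)*36 = (67 - 27)*36 = 40*36 = 1440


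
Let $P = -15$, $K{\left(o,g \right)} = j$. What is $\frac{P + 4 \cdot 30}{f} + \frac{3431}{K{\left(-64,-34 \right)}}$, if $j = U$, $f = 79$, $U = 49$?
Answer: $\frac{276194}{3871} \approx 71.349$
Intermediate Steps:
$j = 49$
$K{\left(o,g \right)} = 49$
$\frac{P + 4 \cdot 30}{f} + \frac{3431}{K{\left(-64,-34 \right)}} = \frac{-15 + 4 \cdot 30}{79} + \frac{3431}{49} = \left(-15 + 120\right) \frac{1}{79} + 3431 \cdot \frac{1}{49} = 105 \cdot \frac{1}{79} + \frac{3431}{49} = \frac{105}{79} + \frac{3431}{49} = \frac{276194}{3871}$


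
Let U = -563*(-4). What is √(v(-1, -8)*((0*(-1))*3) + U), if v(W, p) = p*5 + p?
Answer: 2*√563 ≈ 47.455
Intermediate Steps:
v(W, p) = 6*p (v(W, p) = 5*p + p = 6*p)
U = 2252
√(v(-1, -8)*((0*(-1))*3) + U) = √((6*(-8))*((0*(-1))*3) + 2252) = √(-0*3 + 2252) = √(-48*0 + 2252) = √(0 + 2252) = √2252 = 2*√563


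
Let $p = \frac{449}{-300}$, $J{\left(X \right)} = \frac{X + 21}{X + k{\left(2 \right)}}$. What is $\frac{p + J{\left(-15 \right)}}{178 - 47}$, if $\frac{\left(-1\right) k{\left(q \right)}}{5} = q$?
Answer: $- \frac{521}{39300} \approx -0.013257$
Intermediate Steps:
$k{\left(q \right)} = - 5 q$
$J{\left(X \right)} = \frac{21 + X}{-10 + X}$ ($J{\left(X \right)} = \frac{X + 21}{X - 10} = \frac{21 + X}{X - 10} = \frac{21 + X}{-10 + X}$)
$p = - \frac{449}{300}$ ($p = 449 \left(- \frac{1}{300}\right) = - \frac{449}{300} \approx -1.4967$)
$\frac{p + J{\left(-15 \right)}}{178 - 47} = \frac{- \frac{449}{300} + \frac{21 - 15}{-10 - 15}}{178 - 47} = \frac{- \frac{449}{300} + \frac{1}{-25} \cdot 6}{131} = \left(- \frac{449}{300} - \frac{6}{25}\right) \frac{1}{131} = \left(- \frac{521}{300}\right) \frac{1}{131} = - \frac{521}{39300}$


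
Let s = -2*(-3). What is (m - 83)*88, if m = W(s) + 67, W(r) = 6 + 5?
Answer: -440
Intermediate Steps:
s = 6
W(r) = 11
m = 78 (m = 11 + 67 = 78)
(m - 83)*88 = (78 - 83)*88 = -5*88 = -440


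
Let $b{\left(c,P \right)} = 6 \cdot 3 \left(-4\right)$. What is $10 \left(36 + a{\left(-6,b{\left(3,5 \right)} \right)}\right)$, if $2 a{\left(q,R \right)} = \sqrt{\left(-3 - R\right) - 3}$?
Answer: $360 + 5 \sqrt{66} \approx 400.62$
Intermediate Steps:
$b{\left(c,P \right)} = -72$ ($b{\left(c,P \right)} = 18 \left(-4\right) = -72$)
$a{\left(q,R \right)} = \frac{\sqrt{-6 - R}}{2}$ ($a{\left(q,R \right)} = \frac{\sqrt{\left(-3 - R\right) - 3}}{2} = \frac{\sqrt{-6 - R}}{2}$)
$10 \left(36 + a{\left(-6,b{\left(3,5 \right)} \right)}\right) = 10 \left(36 + \frac{\sqrt{-6 - -72}}{2}\right) = 10 \left(36 + \frac{\sqrt{-6 + 72}}{2}\right) = 10 \left(36 + \frac{\sqrt{66}}{2}\right) = 360 + 5 \sqrt{66}$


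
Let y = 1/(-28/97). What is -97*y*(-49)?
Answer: -65863/4 ≈ -16466.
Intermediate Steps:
y = -97/28 (y = 1/(-28*1/97) = 1/(-28/97) = -97/28 ≈ -3.4643)
-97*y*(-49) = -97*(-97/28)*(-49) = (9409/28)*(-49) = -65863/4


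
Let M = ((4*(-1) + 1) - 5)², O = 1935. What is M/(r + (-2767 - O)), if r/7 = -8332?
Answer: -32/31513 ≈ -0.0010155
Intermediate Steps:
r = -58324 (r = 7*(-8332) = -58324)
M = 64 (M = ((-4 + 1) - 5)² = (-3 - 5)² = (-8)² = 64)
M/(r + (-2767 - O)) = 64/(-58324 + (-2767 - 1*1935)) = 64/(-58324 + (-2767 - 1935)) = 64/(-58324 - 4702) = 64/(-63026) = -1/63026*64 = -32/31513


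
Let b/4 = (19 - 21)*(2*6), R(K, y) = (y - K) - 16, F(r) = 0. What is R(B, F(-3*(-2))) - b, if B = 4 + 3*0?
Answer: 76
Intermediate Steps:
B = 4 (B = 4 + 0 = 4)
R(K, y) = -16 + y - K
b = -96 (b = 4*((19 - 21)*(2*6)) = 4*(-2*12) = 4*(-24) = -96)
R(B, F(-3*(-2))) - b = (-16 + 0 - 1*4) - 1*(-96) = (-16 + 0 - 4) + 96 = -20 + 96 = 76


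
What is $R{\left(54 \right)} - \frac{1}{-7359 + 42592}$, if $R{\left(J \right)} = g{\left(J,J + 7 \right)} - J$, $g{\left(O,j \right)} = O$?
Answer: $- \frac{1}{35233} \approx -2.8382 \cdot 10^{-5}$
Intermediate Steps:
$R{\left(J \right)} = 0$ ($R{\left(J \right)} = J - J = 0$)
$R{\left(54 \right)} - \frac{1}{-7359 + 42592} = 0 - \frac{1}{-7359 + 42592} = 0 - \frac{1}{35233} = - \frac{1}{35233}$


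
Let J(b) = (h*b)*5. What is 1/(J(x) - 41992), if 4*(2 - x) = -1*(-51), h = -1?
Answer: -4/167753 ≈ -2.3845e-5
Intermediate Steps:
x = -43/4 (x = 2 - (-1)*(-51)/4 = 2 - ¼*51 = 2 - 51/4 = -43/4 ≈ -10.750)
J(b) = -5*b (J(b) = -b*5 = -5*b)
1/(J(x) - 41992) = 1/(-5*(-43/4) - 41992) = 1/(215/4 - 41992) = 1/(-167753/4) = -4/167753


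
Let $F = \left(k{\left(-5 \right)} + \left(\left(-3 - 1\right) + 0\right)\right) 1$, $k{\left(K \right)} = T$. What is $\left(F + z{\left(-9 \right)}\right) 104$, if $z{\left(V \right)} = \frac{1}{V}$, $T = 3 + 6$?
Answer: $\frac{4576}{9} \approx 508.44$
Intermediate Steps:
$T = 9$
$k{\left(K \right)} = 9$
$F = 5$ ($F = \left(9 + \left(\left(-3 - 1\right) + 0\right)\right) 1 = \left(9 + \left(-4 + 0\right)\right) 1 = \left(9 - 4\right) 1 = 5 \cdot 1 = 5$)
$\left(F + z{\left(-9 \right)}\right) 104 = \left(5 + \frac{1}{-9}\right) 104 = \left(5 - \frac{1}{9}\right) 104 = \frac{44}{9} \cdot 104 = \frac{4576}{9}$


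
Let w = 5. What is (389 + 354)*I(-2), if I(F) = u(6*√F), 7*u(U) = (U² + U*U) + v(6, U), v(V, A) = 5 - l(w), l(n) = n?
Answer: -106992/7 ≈ -15285.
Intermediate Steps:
v(V, A) = 0 (v(V, A) = 5 - 1*5 = 5 - 5 = 0)
u(U) = 2*U²/7 (u(U) = ((U² + U*U) + 0)/7 = ((U² + U²) + 0)/7 = (2*U² + 0)/7 = (2*U²)/7 = 2*U²/7)
I(F) = 72*F/7 (I(F) = 2*(6*√F)²/7 = 2*(36*F)/7 = 72*F/7)
(389 + 354)*I(-2) = (389 + 354)*((72/7)*(-2)) = 743*(-144/7) = -106992/7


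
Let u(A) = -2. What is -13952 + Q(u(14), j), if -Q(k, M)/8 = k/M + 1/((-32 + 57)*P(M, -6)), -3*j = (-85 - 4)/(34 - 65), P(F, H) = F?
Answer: -31079656/2225 ≈ -13968.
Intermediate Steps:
j = -89/93 (j = -(-85 - 4)/(3*(34 - 65)) = -(-89)/(3*(-31)) = -(-89)*(-1)/(3*31) = -⅓*89/31 = -89/93 ≈ -0.95699)
Q(k, M) = -8/(25*M) - 8*k/M (Q(k, M) = -8*(k/M + 1/((-32 + 57)*M)) = -8*(k/M + 1/(25*M)) = -8*(1/(25*M) + k/M) = -8/(25*M) - 8*k/M)
-13952 + Q(u(14), j) = -13952 + 8*(-1 - 25*(-2))/(25*(-89/93)) = -13952 + (8/25)*(-93/89)*(-1 + 50) = -13952 + (8/25)*(-93/89)*49 = -13952 - 36456/2225 = -31079656/2225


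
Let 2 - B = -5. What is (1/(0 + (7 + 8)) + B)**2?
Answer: 11236/225 ≈ 49.938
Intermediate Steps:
B = 7 (B = 2 - 1*(-5) = 2 + 5 = 7)
(1/(0 + (7 + 8)) + B)**2 = (1/(0 + (7 + 8)) + 7)**2 = (1/(0 + 15) + 7)**2 = (1/15 + 7)**2 = (106/15)**2 = 11236/225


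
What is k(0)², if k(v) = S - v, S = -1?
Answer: 1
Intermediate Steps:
k(v) = -1 - v
k(0)² = (-1 - 1*0)² = (-1 + 0)² = (-1)² = 1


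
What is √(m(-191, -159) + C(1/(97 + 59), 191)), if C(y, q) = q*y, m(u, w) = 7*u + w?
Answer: I*√9094215/78 ≈ 38.662*I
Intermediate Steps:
m(u, w) = w + 7*u
√(m(-191, -159) + C(1/(97 + 59), 191)) = √((-159 + 7*(-191)) + 191/(97 + 59)) = √((-159 - 1337) + 191/156) = √(-1496 + 191*(1/156)) = √(-1496 + 191/156) = √(-233185/156) = I*√9094215/78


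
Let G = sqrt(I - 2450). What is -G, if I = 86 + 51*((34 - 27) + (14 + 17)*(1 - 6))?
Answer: -2*I*sqrt(2478) ≈ -99.559*I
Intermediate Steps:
I = -7462 (I = 86 + 51*(7 + 31*(-5)) = 86 + 51*(7 - 155) = 86 + 51*(-148) = 86 - 7548 = -7462)
G = 2*I*sqrt(2478) (G = sqrt(-7462 - 2450) = sqrt(-9912) = 2*I*sqrt(2478) ≈ 99.559*I)
-G = -2*I*sqrt(2478)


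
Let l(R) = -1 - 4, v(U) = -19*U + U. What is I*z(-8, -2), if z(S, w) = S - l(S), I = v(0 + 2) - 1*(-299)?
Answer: -789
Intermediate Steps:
v(U) = -18*U
I = 263 (I = -18*(0 + 2) - 1*(-299) = -18*2 + 299 = -36 + 299 = 263)
l(R) = -5
z(S, w) = 5 + S (z(S, w) = S - 1*(-5) = S + 5 = 5 + S)
I*z(-8, -2) = 263*(5 - 8) = 263*(-3) = -789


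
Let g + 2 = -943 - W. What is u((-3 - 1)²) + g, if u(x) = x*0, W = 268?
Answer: -1213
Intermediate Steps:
g = -1213 (g = -2 + (-943 - 1*268) = -2 + (-943 - 268) = -2 - 1211 = -1213)
u(x) = 0
u((-3 - 1)²) + g = 0 - 1213 = -1213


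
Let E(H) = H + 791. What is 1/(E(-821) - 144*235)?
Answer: -1/33870 ≈ -2.9525e-5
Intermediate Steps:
E(H) = 791 + H
1/(E(-821) - 144*235) = 1/((791 - 821) - 144*235) = 1/(-30 - 33840) = 1/(-33870) = -1/33870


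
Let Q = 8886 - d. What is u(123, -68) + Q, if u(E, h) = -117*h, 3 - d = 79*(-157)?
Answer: 4436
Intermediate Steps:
d = 12406 (d = 3 - 79*(-157) = 3 - 1*(-12403) = 3 + 12403 = 12406)
Q = -3520 (Q = 8886 - 1*12406 = 8886 - 12406 = -3520)
u(123, -68) + Q = -117*(-68) - 3520 = 7956 - 3520 = 4436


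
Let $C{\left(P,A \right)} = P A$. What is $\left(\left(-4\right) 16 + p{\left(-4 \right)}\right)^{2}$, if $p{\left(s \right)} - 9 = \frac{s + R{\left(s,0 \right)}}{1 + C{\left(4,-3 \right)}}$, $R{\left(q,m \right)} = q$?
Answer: $\frac{356409}{121} \approx 2945.5$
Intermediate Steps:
$C{\left(P,A \right)} = A P$
$p{\left(s \right)} = 9 - \frac{2 s}{11}$ ($p{\left(s \right)} = 9 + \frac{s + s}{1 - 12} = 9 + \frac{2 s}{1 - 12} = 9 + \frac{2 s}{-11} = 9 + 2 s \left(- \frac{1}{11}\right) = 9 - \frac{2 s}{11}$)
$\left(\left(-4\right) 16 + p{\left(-4 \right)}\right)^{2} = \left(\left(-4\right) 16 + \left(9 - - \frac{8}{11}\right)\right)^{2} = \left(-64 + \left(9 + \frac{8}{11}\right)\right)^{2} = \left(-64 + \frac{107}{11}\right)^{2} = \left(- \frac{597}{11}\right)^{2} = \frac{356409}{121}$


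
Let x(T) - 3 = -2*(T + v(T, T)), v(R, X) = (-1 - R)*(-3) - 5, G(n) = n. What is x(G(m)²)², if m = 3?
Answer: 4225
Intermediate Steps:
v(R, X) = -2 + 3*R (v(R, X) = (3 + 3*R) - 5 = -2 + 3*R)
x(T) = 7 - 8*T (x(T) = 3 - 2*(T + (-2 + 3*T)) = 3 - 2*(-2 + 4*T) = 3 + (4 - 8*T) = 7 - 8*T)
x(G(m)²)² = (7 - 8*3²)² = (7 - 8*9)² = (7 - 72)² = (-65)² = 4225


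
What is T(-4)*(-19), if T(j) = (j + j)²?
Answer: -1216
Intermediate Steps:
T(j) = 4*j² (T(j) = (2*j)² = 4*j²)
T(-4)*(-19) = (4*(-4)²)*(-19) = (4*16)*(-19) = 64*(-19) = -1216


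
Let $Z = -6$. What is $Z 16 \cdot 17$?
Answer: $-1632$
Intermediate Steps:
$Z 16 \cdot 17 = \left(-6\right) 16 \cdot 17 = \left(-96\right) 17 = -1632$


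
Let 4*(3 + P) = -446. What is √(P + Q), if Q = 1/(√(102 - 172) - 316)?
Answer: √(-1143337603618 - 99926*I*√70)/99926 ≈ 3.9123e-6 - 10.701*I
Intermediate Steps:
P = -229/2 (P = -3 + (¼)*(-446) = -3 - 223/2 = -229/2 ≈ -114.50)
Q = 1/(-316 + I*√70) (Q = 1/(√(-70) - 316) = 1/(I*√70 - 316) = 1/(-316 + I*√70) ≈ -0.0031623 - 8.3728e-5*I)
√(P + Q) = √(-229/2 + (-158/49963 - I*√70/99926)) = √(-11441843/99926 - I*√70/99926)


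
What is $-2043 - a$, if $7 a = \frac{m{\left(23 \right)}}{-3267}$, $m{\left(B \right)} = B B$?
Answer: $- \frac{46720838}{22869} \approx -2043.0$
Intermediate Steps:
$m{\left(B \right)} = B^{2}$
$a = - \frac{529}{22869}$ ($a = \frac{23^{2} \frac{1}{-3267}}{7} = \frac{529 \left(- \frac{1}{3267}\right)}{7} = \frac{1}{7} \left(- \frac{529}{3267}\right) = - \frac{529}{22869} \approx -0.023132$)
$-2043 - a = -2043 - - \frac{529}{22869} = -2043 + \frac{529}{22869} = - \frac{46720838}{22869}$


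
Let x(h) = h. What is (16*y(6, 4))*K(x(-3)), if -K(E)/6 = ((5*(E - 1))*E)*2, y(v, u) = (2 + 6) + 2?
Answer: -115200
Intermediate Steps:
y(v, u) = 10 (y(v, u) = 8 + 2 = 10)
K(E) = -12*E*(-5 + 5*E) (K(E) = -6*(5*(E - 1))*E*2 = -6*(5*(-1 + E))*E*2 = -6*(-5 + 5*E)*E*2 = -6*E*(-5 + 5*E)*2 = -12*E*(-5 + 5*E))
(16*y(6, 4))*K(x(-3)) = (16*10)*(60*(-3)*(1 - 1*(-3))) = 160*(60*(-3)*(1 + 3)) = 160*(60*(-3)*4) = 160*(-720) = -115200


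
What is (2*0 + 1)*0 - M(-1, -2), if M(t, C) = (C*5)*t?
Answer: -10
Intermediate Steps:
M(t, C) = 5*C*t (M(t, C) = (5*C)*t = 5*C*t)
(2*0 + 1)*0 - M(-1, -2) = (2*0 + 1)*0 - 5*(-2)*(-1) = (0 + 1)*0 - 1*10 = 1*0 - 10 = 0 - 10 = -10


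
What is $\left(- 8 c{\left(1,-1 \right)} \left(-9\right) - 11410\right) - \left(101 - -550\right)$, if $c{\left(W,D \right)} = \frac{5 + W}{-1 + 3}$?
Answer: $-11845$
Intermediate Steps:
$c{\left(W,D \right)} = \frac{5}{2} + \frac{W}{2}$ ($c{\left(W,D \right)} = \frac{5 + W}{2} = \left(5 + W\right) \frac{1}{2} = \frac{5}{2} + \frac{W}{2}$)
$\left(- 8 c{\left(1,-1 \right)} \left(-9\right) - 11410\right) - \left(101 - -550\right) = \left(- 8 \left(\frac{5}{2} + \frac{1}{2} \cdot 1\right) \left(-9\right) - 11410\right) - \left(101 - -550\right) = \left(- 8 \left(\frac{5}{2} + \frac{1}{2}\right) \left(-9\right) - 11410\right) - \left(101 + 550\right) = \left(\left(-8\right) 3 \left(-9\right) - 11410\right) - 651 = \left(\left(-24\right) \left(-9\right) - 11410\right) - 651 = \left(216 - 11410\right) - 651 = -11194 - 651 = -11845$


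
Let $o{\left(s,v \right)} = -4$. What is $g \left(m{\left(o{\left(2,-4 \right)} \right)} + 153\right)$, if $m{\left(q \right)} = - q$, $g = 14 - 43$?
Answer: $-4553$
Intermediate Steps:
$g = -29$
$g \left(m{\left(o{\left(2,-4 \right)} \right)} + 153\right) = - 29 \left(\left(-1\right) \left(-4\right) + 153\right) = - 29 \left(4 + 153\right) = \left(-29\right) 157 = -4553$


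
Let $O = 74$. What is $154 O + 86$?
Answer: $11482$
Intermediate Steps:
$154 O + 86 = 154 \cdot 74 + 86 = 11396 + 86 = 11482$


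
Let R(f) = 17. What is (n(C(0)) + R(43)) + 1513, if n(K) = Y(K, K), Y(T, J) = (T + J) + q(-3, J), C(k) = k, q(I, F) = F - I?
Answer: 1533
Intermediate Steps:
Y(T, J) = 3 + T + 2*J (Y(T, J) = (T + J) + (J - 1*(-3)) = (J + T) + (J + 3) = (J + T) + (3 + J) = 3 + T + 2*J)
n(K) = 3 + 3*K (n(K) = 3 + K + 2*K = 3 + 3*K)
(n(C(0)) + R(43)) + 1513 = ((3 + 3*0) + 17) + 1513 = ((3 + 0) + 17) + 1513 = (3 + 17) + 1513 = 20 + 1513 = 1533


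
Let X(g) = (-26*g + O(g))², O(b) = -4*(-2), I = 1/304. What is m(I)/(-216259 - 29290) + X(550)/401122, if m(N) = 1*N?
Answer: 7623734665117711/14971256108656 ≈ 509.22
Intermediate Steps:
I = 1/304 ≈ 0.0032895
m(N) = N
O(b) = 8
X(g) = (8 - 26*g)² (X(g) = (-26*g + 8)² = (8 - 26*g)²)
m(I)/(-216259 - 29290) + X(550)/401122 = 1/(304*(-216259 - 29290)) + (4*(-4 + 13*550)²)/401122 = (1/304)/(-245549) + (4*(-4 + 7150)²)*(1/401122) = (1/304)*(-1/245549) + (4*7146²)*(1/401122) = -1/74646896 + (4*51065316)*(1/401122) = -1/74646896 + 204261264*(1/401122) = -1/74646896 + 102130632/200561 = 7623734665117711/14971256108656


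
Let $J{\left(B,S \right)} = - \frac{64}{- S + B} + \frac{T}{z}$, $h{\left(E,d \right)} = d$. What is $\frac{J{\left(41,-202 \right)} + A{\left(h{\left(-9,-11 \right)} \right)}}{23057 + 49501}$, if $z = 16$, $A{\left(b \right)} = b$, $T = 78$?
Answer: $- \frac{12419}{141052752} \approx -8.8045 \cdot 10^{-5}$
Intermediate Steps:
$J{\left(B,S \right)} = \frac{39}{8} - \frac{64}{B - S}$ ($J{\left(B,S \right)} = - \frac{64}{- S + B} + \frac{78}{16} = - \frac{64}{B - S} + 78 \cdot \frac{1}{16} = - \frac{64}{B - S} + \frac{39}{8} = \frac{39}{8} - \frac{64}{B - S}$)
$\frac{J{\left(41,-202 \right)} + A{\left(h{\left(-9,-11 \right)} \right)}}{23057 + 49501} = \frac{\frac{-512 - -7878 + 39 \cdot 41}{8 \left(41 - -202\right)} - 11}{23057 + 49501} = \frac{\frac{-512 + 7878 + 1599}{8 \left(41 + 202\right)} - 11}{72558} = \left(\frac{1}{8} \cdot \frac{1}{243} \cdot 8965 - 11\right) \frac{1}{72558} = \left(\frac{8965}{1944} - 11\right) \frac{1}{72558} = \left(- \frac{12419}{1944}\right) \frac{1}{72558} = - \frac{12419}{141052752}$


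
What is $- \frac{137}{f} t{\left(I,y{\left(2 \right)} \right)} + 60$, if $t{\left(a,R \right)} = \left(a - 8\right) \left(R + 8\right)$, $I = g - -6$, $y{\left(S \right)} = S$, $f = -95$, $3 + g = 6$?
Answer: $\frac{1414}{19} \approx 74.421$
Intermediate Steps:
$g = 3$ ($g = -3 + 6 = 3$)
$I = 9$ ($I = 3 - -6 = 3 + 6 = 9$)
$t{\left(a,R \right)} = \left(-8 + a\right) \left(8 + R\right)$
$- \frac{137}{f} t{\left(I,y{\left(2 \right)} \right)} + 60 = - \frac{137}{-95} \left(-64 - 16 + 8 \cdot 9 + 2 \cdot 9\right) + 60 = \left(-137\right) \left(- \frac{1}{95}\right) \left(-64 - 16 + 72 + 18\right) + 60 = \frac{137}{95} \cdot 10 + 60 = \frac{274}{19} + 60 = \frac{1414}{19}$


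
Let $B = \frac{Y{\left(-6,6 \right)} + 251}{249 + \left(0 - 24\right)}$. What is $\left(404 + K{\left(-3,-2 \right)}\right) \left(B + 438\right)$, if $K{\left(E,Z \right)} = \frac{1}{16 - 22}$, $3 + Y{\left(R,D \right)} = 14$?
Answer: $\frac{119710738}{675} \approx 1.7735 \cdot 10^{5}$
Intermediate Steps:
$Y{\left(R,D \right)} = 11$ ($Y{\left(R,D \right)} = -3 + 14 = 11$)
$B = \frac{262}{225}$ ($B = \frac{11 + 251}{249 + \left(0 - 24\right)} = \frac{262}{249 + \left(0 - 24\right)} = \frac{262}{249 - 24} = \frac{262}{225} \approx 1.1644$)
$K{\left(E,Z \right)} = - \frac{1}{6}$ ($K{\left(E,Z \right)} = \frac{1}{-6} = - \frac{1}{6}$)
$\left(404 + K{\left(-3,-2 \right)}\right) \left(B + 438\right) = \left(404 - \frac{1}{6}\right) \left(\frac{262}{225} + 438\right) = \frac{2423}{6} \cdot \frac{98812}{225} = \frac{119710738}{675}$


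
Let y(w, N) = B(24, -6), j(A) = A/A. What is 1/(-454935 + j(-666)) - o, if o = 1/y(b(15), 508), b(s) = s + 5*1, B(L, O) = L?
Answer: -227479/5459208 ≈ -0.041669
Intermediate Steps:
b(s) = 5 + s (b(s) = s + 5 = 5 + s)
j(A) = 1
y(w, N) = 24
o = 1/24 ≈ 0.041667
1/(-454935 + j(-666)) - o = 1/(-454935 + 1) - 1*1/24 = 1/(-454934) - 1/24 = -1/454934 - 1/24 = -227479/5459208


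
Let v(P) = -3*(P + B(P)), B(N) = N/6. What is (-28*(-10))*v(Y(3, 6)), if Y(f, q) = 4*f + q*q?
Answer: -47040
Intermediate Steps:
Y(f, q) = q² + 4*f (Y(f, q) = 4*f + q² = q² + 4*f)
B(N) = N/6 (B(N) = N*(⅙) = N/6)
v(P) = -7*P/2 (v(P) = -3*(P + P/6) = -7*P/2)
(-28*(-10))*v(Y(3, 6)) = (-28*(-10))*(-7*(6² + 4*3)/2) = 280*(-7*(36 + 12)/2) = 280*(-7/2*48) = 280*(-168) = -47040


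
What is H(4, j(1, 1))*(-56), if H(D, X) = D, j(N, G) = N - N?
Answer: -224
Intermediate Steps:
j(N, G) = 0
H(4, j(1, 1))*(-56) = 4*(-56) = -224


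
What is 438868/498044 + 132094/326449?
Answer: 52264160967/40646491439 ≈ 1.2858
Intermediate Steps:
438868/498044 + 132094/326449 = 438868*(1/498044) + 132094*(1/326449) = 109717/124511 + 132094/326449 = 52264160967/40646491439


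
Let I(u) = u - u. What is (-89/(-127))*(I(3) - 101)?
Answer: -8989/127 ≈ -70.780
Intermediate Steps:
I(u) = 0
(-89/(-127))*(I(3) - 101) = (-89/(-127))*(0 - 101) = -89*(-1/127)*(-101) = (89/127)*(-101) = -8989/127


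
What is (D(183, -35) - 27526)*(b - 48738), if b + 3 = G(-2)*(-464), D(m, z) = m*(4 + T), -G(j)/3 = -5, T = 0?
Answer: 1492452594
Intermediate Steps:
G(j) = 15 (G(j) = -3*(-5) = 15)
D(m, z) = 4*m (D(m, z) = m*(4 + 0) = m*4 = 4*m)
b = -6963 (b = -3 + 15*(-464) = -3 - 6960 = -6963)
(D(183, -35) - 27526)*(b - 48738) = (4*183 - 27526)*(-6963 - 48738) = (732 - 27526)*(-55701) = -26794*(-55701) = 1492452594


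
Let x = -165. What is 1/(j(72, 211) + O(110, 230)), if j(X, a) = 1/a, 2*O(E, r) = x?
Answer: -422/34813 ≈ -0.012122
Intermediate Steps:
O(E, r) = -165/2 (O(E, r) = (½)*(-165) = -165/2)
1/(j(72, 211) + O(110, 230)) = 1/(1/211 - 165/2) = 1/(-34813/422) = -422/34813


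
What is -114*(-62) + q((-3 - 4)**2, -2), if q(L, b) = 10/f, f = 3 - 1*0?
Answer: 21214/3 ≈ 7071.3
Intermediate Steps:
f = 3 (f = 3 + 0 = 3)
q(L, b) = 10/3
-114*(-62) + q((-3 - 4)**2, -2) = -114*(-62) + 10/3 = 7068 + 10/3 = 21214/3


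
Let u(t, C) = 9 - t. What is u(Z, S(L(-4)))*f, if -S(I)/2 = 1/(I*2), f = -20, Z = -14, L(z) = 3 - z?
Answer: -460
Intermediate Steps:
S(I) = -1/I (S(I) = -2*1/(2*I) = -1/I)
u(Z, S(L(-4)))*f = (9 - 1*(-14))*(-20) = (9 + 14)*(-20) = 23*(-20) = -460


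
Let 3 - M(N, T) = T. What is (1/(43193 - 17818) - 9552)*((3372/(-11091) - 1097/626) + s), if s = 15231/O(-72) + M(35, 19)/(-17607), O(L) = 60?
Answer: -24868850973766279128811/10339872866452500 ≈ -2.4051e+6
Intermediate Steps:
M(N, T) = 3 - T
s = 89391059/352140 (s = 15231/60 + (3 - 1*19)/(-17607) = 15231*(1/60) + (3 - 19)*(-1/17607) = 5077/20 - 16*(-1/17607) = 5077/20 + 16/17607 = 89391059/352140 ≈ 253.85)
(1/(43193 - 17818) - 9552)*((3372/(-11091) - 1097/626) + s) = (1/(43193 - 17818) - 9552)*((3372/(-11091) - 1097/626) + 89391059/352140) = (1/25375 - 9552)*((3372*(-1/11091) - 1097*1/626) + 89391059/352140) = (1/25375 - 9552)*((-1124/3697 - 1097/626) + 89391059/352140) = -242381999*(-4759233/2314322 + 89391059/352140)/25375 = -242381999/25375*102601889069189/407482674540 = -24868850973766279128811/10339872866452500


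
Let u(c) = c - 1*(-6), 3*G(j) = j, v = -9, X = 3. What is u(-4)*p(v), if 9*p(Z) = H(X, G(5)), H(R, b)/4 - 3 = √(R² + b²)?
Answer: 8/3 + 8*√106/27 ≈ 5.7172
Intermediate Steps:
G(j) = j/3
H(R, b) = 12 + 4*√(R² + b²)
p(Z) = 4/3 + 4*√106/27 (p(Z) = (12 + 4*√(3² + ((⅓)*5)²))/9 = (12 + 4*√(9 + (5/3)²))/9 = (12 + 4*√(9 + 25/9))/9 = (12 + 4*√(106/9))/9 = (12 + 4*(√106/3))/9 = (12 + 4*√106/3)/9 = 4/3 + 4*√106/27)
u(c) = 6 + c (u(c) = c + 6 = 6 + c)
u(-4)*p(v) = (6 - 4)*(4/3 + 4*√106/27) = 2*(4/3 + 4*√106/27) = 8/3 + 8*√106/27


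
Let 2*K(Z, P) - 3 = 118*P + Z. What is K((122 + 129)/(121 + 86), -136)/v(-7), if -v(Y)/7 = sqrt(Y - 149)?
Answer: -830266*I*sqrt(39)/56511 ≈ -91.752*I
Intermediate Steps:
v(Y) = -7*sqrt(-149 + Y) (v(Y) = -7*sqrt(Y - 149) = -7*sqrt(-149 + Y))
K(Z, P) = 3/2 + Z/2 + 59*P (K(Z, P) = 3/2 + (118*P + Z)/2 = 3/2 + (Z + 118*P)/2 = 3/2 + (Z/2 + 59*P) = 3/2 + Z/2 + 59*P)
K((122 + 129)/(121 + 86), -136)/v(-7) = (3/2 + ((122 + 129)/(121 + 86))/2 + 59*(-136))/((-7*sqrt(-149 - 7))) = (3/2 + (251/207)/2 - 8024)/((-14*I*sqrt(39))) = (3/2 + (251*(1/207))/2 - 8024)/((-14*I*sqrt(39))) = (3/2 + (1/2)*(251/207) - 8024)/((-14*I*sqrt(39))) = (3/2 + 251/414 - 8024)*(I*sqrt(39)/546) = -830266*I*sqrt(39)/56511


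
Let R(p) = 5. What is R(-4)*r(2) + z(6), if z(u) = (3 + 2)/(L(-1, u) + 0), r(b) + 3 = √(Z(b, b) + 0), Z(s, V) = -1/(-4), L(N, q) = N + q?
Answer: -23/2 ≈ -11.500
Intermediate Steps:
Z(s, V) = ¼ (Z(s, V) = -1*(-¼) = ¼)
r(b) = -5/2 (r(b) = -3 + √(¼ + 0) = -3 + √(¼) = -3 + ½ = -5/2)
z(u) = 5/(-1 + u) (z(u) = (3 + 2)/((-1 + u) + 0) = 5/(-1 + u))
R(-4)*r(2) + z(6) = 5*(-5/2) + 5/(-1 + 6) = -25/2 + 5/5 = -25/2 + 5*(⅕) = -25/2 + 1 = -23/2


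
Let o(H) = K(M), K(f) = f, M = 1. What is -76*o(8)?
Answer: -76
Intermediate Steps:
o(H) = 1
-76*o(8) = -76*1 = -76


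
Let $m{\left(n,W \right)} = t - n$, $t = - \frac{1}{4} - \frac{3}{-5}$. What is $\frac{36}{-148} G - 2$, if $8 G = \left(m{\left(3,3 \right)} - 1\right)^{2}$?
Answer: $- \frac{284761}{118400} \approx -2.4051$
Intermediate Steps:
$t = \frac{7}{20}$ ($t = \left(-1\right) \frac{1}{4} - - \frac{3}{5} = - \frac{1}{4} + \frac{3}{5} = \frac{7}{20} \approx 0.35$)
$m{\left(n,W \right)} = \frac{7}{20} - n$
$G = \frac{5329}{3200}$ ($G = \frac{\left(\left(\frac{7}{20} - 3\right) - 1\right)^{2}}{8} = \frac{\left(- \frac{53}{20} - 1\right)^{2}}{8} = \frac{\left(- \frac{73}{20}\right)^{2}}{8} = \frac{1}{8} \cdot \frac{5329}{400} = \frac{5329}{3200} \approx 1.6653$)
$\frac{36}{-148} G - 2 = \frac{36}{-148} \cdot \frac{5329}{3200} - 2 = 36 \left(- \frac{1}{148}\right) \frac{5329}{3200} - 2 = \left(- \frac{9}{37}\right) \frac{5329}{3200} - 2 = - \frac{47961}{118400} - 2 = - \frac{284761}{118400}$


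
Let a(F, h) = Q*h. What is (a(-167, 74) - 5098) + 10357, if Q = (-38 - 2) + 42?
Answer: 5407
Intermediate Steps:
Q = 2 (Q = -40 + 42 = 2)
a(F, h) = 2*h
(a(-167, 74) - 5098) + 10357 = (2*74 - 5098) + 10357 = (148 - 5098) + 10357 = -4950 + 10357 = 5407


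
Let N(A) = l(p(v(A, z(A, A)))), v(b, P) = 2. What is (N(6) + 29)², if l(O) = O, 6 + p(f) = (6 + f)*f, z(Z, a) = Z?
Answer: 1521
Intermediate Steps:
p(f) = -6 + f*(6 + f) (p(f) = -6 + (6 + f)*f = -6 + f*(6 + f))
N(A) = 10 (N(A) = -6 + 2² + 6*2 = -6 + 4 + 12 = 10)
(N(6) + 29)² = (10 + 29)² = 39² = 1521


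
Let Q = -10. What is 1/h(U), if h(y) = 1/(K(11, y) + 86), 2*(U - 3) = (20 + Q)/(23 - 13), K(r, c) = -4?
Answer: 82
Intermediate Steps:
U = 7/2 (U = 3 + ((20 - 10)/(23 - 13))/2 = 3 + (10/10)/2 = 3 + (10*(1/10))/2 = 3 + (1/2)*1 = 3 + 1/2 = 7/2 ≈ 3.5000)
h(y) = 1/82 (h(y) = 1/(-4 + 86) = 1/82)
1/h(U) = 1/(1/82) = 82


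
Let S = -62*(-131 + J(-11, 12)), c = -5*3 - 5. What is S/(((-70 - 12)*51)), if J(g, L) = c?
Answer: -4681/2091 ≈ -2.2386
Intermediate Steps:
c = -20 (c = -15 - 5 = -20)
J(g, L) = -20
S = 9362 (S = -62*(-131 - 20) = -62*(-151) = 9362)
S/(((-70 - 12)*51)) = 9362/(((-70 - 12)*51)) = 9362/((-82*51)) = 9362/(-4182) = 9362*(-1/4182) = -4681/2091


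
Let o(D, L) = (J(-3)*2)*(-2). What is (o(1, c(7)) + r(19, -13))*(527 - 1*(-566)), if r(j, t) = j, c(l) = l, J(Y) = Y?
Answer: 33883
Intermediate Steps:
o(D, L) = 12 (o(D, L) = -3*2*(-2) = -6*(-2) = 12)
(o(1, c(7)) + r(19, -13))*(527 - 1*(-566)) = (12 + 19)*(527 - 1*(-566)) = 31*(527 + 566) = 31*1093 = 33883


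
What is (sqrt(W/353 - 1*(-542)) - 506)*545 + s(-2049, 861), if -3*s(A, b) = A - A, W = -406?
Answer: -275770 + 1090*sqrt(16848690)/353 ≈ -2.6310e+5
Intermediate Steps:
s(A, b) = 0 (s(A, b) = -(A - A)/3 = -1/3*0 = 0)
(sqrt(W/353 - 1*(-542)) - 506)*545 + s(-2049, 861) = (sqrt(-406/353 - 1*(-542)) - 506)*545 + 0 = (sqrt(-406*1/353 + 542) - 506)*545 + 0 = (sqrt(-406/353 + 542) - 506)*545 + 0 = (sqrt(190920/353) - 506)*545 + 0 = (2*sqrt(16848690)/353 - 506)*545 + 0 = (-506 + 2*sqrt(16848690)/353)*545 + 0 = (-275770 + 1090*sqrt(16848690)/353) + 0 = -275770 + 1090*sqrt(16848690)/353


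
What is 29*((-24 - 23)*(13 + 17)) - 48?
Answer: -40938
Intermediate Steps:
29*((-24 - 23)*(13 + 17)) - 48 = 29*(-47*30) - 48 = 29*(-1410) - 48 = -40890 - 48 = -40938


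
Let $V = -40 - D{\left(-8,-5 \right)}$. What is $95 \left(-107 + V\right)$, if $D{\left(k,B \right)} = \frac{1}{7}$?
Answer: $- \frac{97850}{7} \approx -13979.0$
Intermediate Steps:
$D{\left(k,B \right)} = \frac{1}{7}$
$V = - \frac{281}{7}$ ($V = -40 - \frac{1}{7} = - \frac{281}{7} \approx -40.143$)
$95 \left(-107 + V\right) = 95 \left(-107 - \frac{281}{7}\right) = 95 \left(- \frac{1030}{7}\right) = - \frac{97850}{7}$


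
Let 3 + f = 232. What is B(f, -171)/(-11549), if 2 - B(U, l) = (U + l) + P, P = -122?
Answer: -66/11549 ≈ -0.0057148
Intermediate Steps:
f = 229 (f = -3 + 232 = 229)
B(U, l) = 124 - U - l (B(U, l) = 2 - ((U + l) - 122) = 2 - (-122 + U + l) = 2 + (122 - U - l) = 124 - U - l)
B(f, -171)/(-11549) = (124 - 1*229 - 1*(-171))/(-11549) = (124 - 229 + 171)*(-1/11549) = 66*(-1/11549) = -66/11549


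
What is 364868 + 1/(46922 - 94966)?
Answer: 17529718191/48044 ≈ 3.6487e+5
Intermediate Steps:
364868 + 1/(46922 - 94966) = 364868 + 1/(-48044) = 364868 - 1/48044 = 17529718191/48044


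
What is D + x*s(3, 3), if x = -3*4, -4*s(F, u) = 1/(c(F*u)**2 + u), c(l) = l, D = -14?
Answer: -391/28 ≈ -13.964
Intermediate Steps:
s(F, u) = -1/(4*(u + F**2*u**2)) (s(F, u) = -1/(4*((F*u)**2 + u)) = -1/(4*(F**2*u**2 + u)) = -1/(4*(u + F**2*u**2)))
x = -12
D + x*s(3, 3) = -14 - (-3)/(3*(1 + 3*3**2)) = -14 - (-3)/(3*(1 + 3*9)) = -14 - (-3)/(3*(1 + 27)) = -14 - (-3)/(3*28) = -14 - 12*(-1/336) = -14 + 1/28 = -391/28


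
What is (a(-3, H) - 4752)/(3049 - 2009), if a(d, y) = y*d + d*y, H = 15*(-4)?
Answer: -549/130 ≈ -4.2231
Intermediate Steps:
H = -60
a(d, y) = 2*d*y (a(d, y) = d*y + d*y = 2*d*y)
(a(-3, H) - 4752)/(3049 - 2009) = (2*(-3)*(-60) - 4752)/(3049 - 2009) = (360 - 4752)/1040 = -4392*1/1040 = -549/130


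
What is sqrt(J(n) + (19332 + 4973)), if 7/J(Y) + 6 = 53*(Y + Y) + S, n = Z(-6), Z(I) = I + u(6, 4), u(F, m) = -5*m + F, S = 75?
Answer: 2*sqrt(521639913)/293 ≈ 155.90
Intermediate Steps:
u(F, m) = F - 5*m
Z(I) = -14 + I (Z(I) = I + (6 - 5*4) = I + (6 - 20) = I - 14 = -14 + I)
n = -20 (n = -14 - 6 = -20)
J(Y) = 7/(69 + 106*Y) (J(Y) = 7/(-6 + (53*(Y + Y) + 75)) = 7/(-6 + (53*(2*Y) + 75)) = 7/(-6 + (106*Y + 75)) = 7/(-6 + (75 + 106*Y)) = 7/(69 + 106*Y))
sqrt(J(n) + (19332 + 4973)) = sqrt(7/(69 + 106*(-20)) + (19332 + 4973)) = sqrt(7/(69 - 2120) + 24305) = sqrt(7/(-2051) + 24305) = sqrt(7*(-1/2051) + 24305) = sqrt(-1/293 + 24305) = sqrt(7121364/293) = 2*sqrt(521639913)/293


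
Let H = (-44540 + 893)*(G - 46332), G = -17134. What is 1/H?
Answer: 1/2770100502 ≈ 3.6100e-10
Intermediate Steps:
H = 2770100502 (H = (-44540 + 893)*(-17134 - 46332) = -43647*(-63466) = 2770100502)
1/H = 1/2770100502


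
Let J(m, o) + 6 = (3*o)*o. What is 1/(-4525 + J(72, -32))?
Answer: -1/1459 ≈ -0.00068540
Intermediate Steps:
J(m, o) = -6 + 3*o² (J(m, o) = -6 + (3*o)*o = -6 + 3*o²)
1/(-4525 + J(72, -32)) = 1/(-4525 + (-6 + 3*(-32)²)) = 1/(-4525 + (-6 + 3*1024)) = 1/(-4525 + (-6 + 3072)) = 1/(-4525 + 3066) = 1/(-1459) = -1/1459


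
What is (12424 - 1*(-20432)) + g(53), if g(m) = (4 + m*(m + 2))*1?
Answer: 35775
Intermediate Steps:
g(m) = 4 + m*(2 + m) (g(m) = (4 + m*(2 + m))*1 = 4 + m*(2 + m))
(12424 - 1*(-20432)) + g(53) = (12424 - 1*(-20432)) + (4 + 53² + 2*53) = (12424 + 20432) + (4 + 2809 + 106) = 32856 + 2919 = 35775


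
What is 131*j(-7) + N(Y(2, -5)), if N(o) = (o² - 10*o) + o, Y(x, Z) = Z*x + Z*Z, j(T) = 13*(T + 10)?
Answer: 5199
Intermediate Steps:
j(T) = 130 + 13*T (j(T) = 13*(10 + T) = 130 + 13*T)
Y(x, Z) = Z² + Z*x (Y(x, Z) = Z*x + Z² = Z² + Z*x)
N(o) = o² - 9*o
131*j(-7) + N(Y(2, -5)) = 131*(130 + 13*(-7)) + (-5*(-5 + 2))*(-9 - 5*(-5 + 2)) = 131*(130 - 91) + (-5*(-3))*(-9 - 5*(-3)) = 131*39 + 15*(-9 + 15) = 5109 + 15*6 = 5109 + 90 = 5199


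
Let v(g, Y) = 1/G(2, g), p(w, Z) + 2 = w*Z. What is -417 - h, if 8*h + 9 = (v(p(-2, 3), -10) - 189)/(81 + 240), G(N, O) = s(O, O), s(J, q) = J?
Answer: -8542223/20544 ≈ -415.80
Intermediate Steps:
G(N, O) = O
p(w, Z) = -2 + Z*w (p(w, Z) = -2 + w*Z = -2 + Z*w)
v(g, Y) = 1/g
h = -24625/20544 (h = -9/8 + ((1/(-2 + 3*(-2)) - 189)/(81 + 240))/8 = -9/8 + ((1/(-2 - 6) - 189)/321)/8 = -9/8 + ((1/(-8) - 189)*(1/321))/8 = -9/8 + ((-⅛ - 189)*(1/321))/8 = -9/8 + (-1513/8*1/321)/8 = -9/8 + (⅛)*(-1513/2568) = -9/8 - 1513/20544 = -24625/20544 ≈ -1.1986)
-417 - h = -417 - 1*(-24625/20544) = -417 + 24625/20544 = -8542223/20544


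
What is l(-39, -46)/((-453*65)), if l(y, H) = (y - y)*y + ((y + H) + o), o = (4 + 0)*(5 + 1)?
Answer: 61/29445 ≈ 0.0020717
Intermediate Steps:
o = 24 (o = 4*6 = 24)
l(y, H) = 24 + H + y (l(y, H) = (y - y)*y + ((y + H) + 24) = 0*y + ((H + y) + 24) = 0 + (24 + H + y) = 24 + H + y)
l(-39, -46)/((-453*65)) = (24 - 46 - 39)/((-453*65)) = -61/(-29445) = -61*(-1/29445) = 61/29445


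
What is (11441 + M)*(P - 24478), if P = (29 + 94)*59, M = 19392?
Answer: -530975093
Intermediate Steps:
P = 7257 (P = 123*59 = 7257)
(11441 + M)*(P - 24478) = (11441 + 19392)*(7257 - 24478) = 30833*(-17221) = -530975093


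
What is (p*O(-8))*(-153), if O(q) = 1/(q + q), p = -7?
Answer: -1071/16 ≈ -66.938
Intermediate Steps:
O(q) = 1/(2*q)
(p*O(-8))*(-153) = -7/(2*(-8))*(-153) = -7*(-1)/(2*8)*(-153) = -7*(-1/16)*(-153) = (7/16)*(-153) = -1071/16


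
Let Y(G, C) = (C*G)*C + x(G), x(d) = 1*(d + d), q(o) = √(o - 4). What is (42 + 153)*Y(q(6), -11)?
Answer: 23985*√2 ≈ 33920.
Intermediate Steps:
q(o) = √(-4 + o)
x(d) = 2*d (x(d) = 1*(2*d) = 2*d)
Y(G, C) = 2*G + G*C² (Y(G, C) = (C*G)*C + 2*G = G*C² + 2*G = 2*G + G*C²)
(42 + 153)*Y(q(6), -11) = (42 + 153)*(√(-4 + 6)*(2 + (-11)²)) = 195*(√2*(2 + 121)) = 195*(√2*123) = 195*(123*√2) = 23985*√2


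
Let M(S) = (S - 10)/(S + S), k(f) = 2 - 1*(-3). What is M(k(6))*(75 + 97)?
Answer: -86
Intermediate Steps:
k(f) = 5 (k(f) = 2 + 3 = 5)
M(S) = (-10 + S)/(2*S) (M(S) = (-10 + S)/((2*S)) = (-10 + S)*(1/(2*S)) = (-10 + S)/(2*S))
M(k(6))*(75 + 97) = ((½)*(-10 + 5)/5)*(75 + 97) = ((½)*(⅕)*(-5))*172 = -½*172 = -86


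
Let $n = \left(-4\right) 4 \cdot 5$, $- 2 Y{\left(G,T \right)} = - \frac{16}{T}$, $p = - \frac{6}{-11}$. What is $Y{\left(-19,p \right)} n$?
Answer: $- \frac{3520}{3} \approx -1173.3$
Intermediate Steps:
$p = \frac{6}{11}$ ($p = \left(-6\right) \left(- \frac{1}{11}\right) = \frac{6}{11} \approx 0.54545$)
$Y{\left(G,T \right)} = \frac{8}{T}$ ($Y{\left(G,T \right)} = - \frac{\left(-16\right) \frac{1}{T}}{2} = \frac{8}{T}$)
$n = -80$ ($n = \left(-16\right) 5 = -80$)
$Y{\left(-19,p \right)} n = \frac{8}{\frac{6}{11}} \left(-80\right) = 8 \cdot \frac{11}{6} \left(-80\right) = \frac{44}{3} \left(-80\right) = - \frac{3520}{3}$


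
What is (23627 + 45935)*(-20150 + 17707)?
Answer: -169939966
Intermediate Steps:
(23627 + 45935)*(-20150 + 17707) = 69562*(-2443) = -169939966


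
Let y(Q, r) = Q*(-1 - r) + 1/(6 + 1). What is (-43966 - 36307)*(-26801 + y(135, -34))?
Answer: 12556382933/7 ≈ 1.7938e+9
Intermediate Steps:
y(Q, r) = ⅐ + Q*(-1 - r) (y(Q, r) = Q*(-1 - r) + 1/7 = Q*(-1 - r) + ⅐ = ⅐ + Q*(-1 - r))
(-43966 - 36307)*(-26801 + y(135, -34)) = (-43966 - 36307)*(-26801 + (⅐ - 1*135 - 1*135*(-34))) = -80273*(-26801 + (⅐ - 135 + 4590)) = -80273*(-26801 + 31186/7) = -80273*(-156421/7) = 12556382933/7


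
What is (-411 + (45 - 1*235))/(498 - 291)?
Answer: -601/207 ≈ -2.9034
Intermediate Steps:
(-411 + (45 - 1*235))/(498 - 291) = (-411 + (45 - 235))/207 = (-411 - 190)*(1/207) = -601*1/207 = -601/207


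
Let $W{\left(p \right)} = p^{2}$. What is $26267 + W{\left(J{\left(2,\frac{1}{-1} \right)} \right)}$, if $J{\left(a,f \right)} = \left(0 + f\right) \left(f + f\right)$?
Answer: $26271$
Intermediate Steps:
$J{\left(a,f \right)} = 2 f^{2}$ ($J{\left(a,f \right)} = f 2 f = 2 f^{2}$)
$26267 + W{\left(J{\left(2,\frac{1}{-1} \right)} \right)} = 26267 + \left(2 \left(\frac{1}{-1}\right)^{2}\right)^{2} = 26267 + \left(2 \left(-1\right)^{2}\right)^{2} = 26267 + \left(2 \cdot 1\right)^{2} = 26267 + 2^{2} = 26267 + 4 = 26271$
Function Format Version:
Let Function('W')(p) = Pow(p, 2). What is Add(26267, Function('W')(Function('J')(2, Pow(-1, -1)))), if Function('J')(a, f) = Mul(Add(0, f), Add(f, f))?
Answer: 26271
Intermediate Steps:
Function('J')(a, f) = Mul(2, Pow(f, 2)) (Function('J')(a, f) = Mul(f, Mul(2, f)) = Mul(2, Pow(f, 2)))
Add(26267, Function('W')(Function('J')(2, Pow(-1, -1)))) = Add(26267, Pow(Mul(2, Pow(Pow(-1, -1), 2)), 2)) = Add(26267, Pow(Mul(2, Pow(-1, 2)), 2)) = Add(26267, Pow(Mul(2, 1), 2)) = Add(26267, Pow(2, 2)) = Add(26267, 4) = 26271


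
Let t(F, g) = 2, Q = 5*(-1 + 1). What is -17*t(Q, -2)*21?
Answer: -714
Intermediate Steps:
Q = 0 (Q = 5*0 = 0)
-17*t(Q, -2)*21 = -17*2*21 = -34*21 = -714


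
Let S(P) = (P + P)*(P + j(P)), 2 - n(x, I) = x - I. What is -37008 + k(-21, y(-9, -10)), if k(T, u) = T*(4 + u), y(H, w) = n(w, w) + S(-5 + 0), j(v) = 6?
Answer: -36924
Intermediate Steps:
n(x, I) = 2 + I - x (n(x, I) = 2 - (x - I) = 2 + (I - x) = 2 + I - x)
S(P) = 2*P*(6 + P) (S(P) = (P + P)*(P + 6) = (2*P)*(6 + P) = 2*P*(6 + P))
y(H, w) = -8 (y(H, w) = (2 + w - w) + 2*(-5 + 0)*(6 + (-5 + 0)) = 2 + 2*(-5)*(6 - 5) = 2 + 2*(-5)*1 = 2 - 10 = -8)
-37008 + k(-21, y(-9, -10)) = -37008 - 21*(4 - 8) = -37008 - 21*(-4) = -37008 + 84 = -36924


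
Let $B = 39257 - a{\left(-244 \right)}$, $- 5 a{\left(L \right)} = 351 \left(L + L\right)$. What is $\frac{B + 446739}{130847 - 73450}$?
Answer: $\frac{2258692}{286985} \approx 7.8704$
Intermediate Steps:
$a{\left(L \right)} = - \frac{702 L}{5}$ ($a{\left(L \right)} = - \frac{351 \left(L + L\right)}{5} = - \frac{351 \cdot 2 L}{5} = - \frac{702 L}{5}$)
$B = \frac{24997}{5}$ ($B = 39257 - \left(- \frac{702}{5}\right) \left(-244\right) = 39257 - \frac{171288}{5} = \frac{24997}{5} \approx 4999.4$)
$\frac{B + 446739}{130847 - 73450} = \frac{\frac{24997}{5} + 446739}{130847 - 73450} = \frac{2258692}{5 \cdot 57397} = \frac{2258692}{5} \cdot \frac{1}{57397} = \frac{2258692}{286985}$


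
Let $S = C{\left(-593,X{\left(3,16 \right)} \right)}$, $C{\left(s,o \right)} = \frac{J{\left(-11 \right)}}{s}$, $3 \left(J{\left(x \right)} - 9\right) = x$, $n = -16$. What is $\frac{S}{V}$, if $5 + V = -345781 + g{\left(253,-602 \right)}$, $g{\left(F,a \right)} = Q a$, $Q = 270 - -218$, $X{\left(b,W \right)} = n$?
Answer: $\frac{8}{568890399} \approx 1.4062 \cdot 10^{-8}$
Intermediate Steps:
$J{\left(x \right)} = 9 + \frac{x}{3}$
$X{\left(b,W \right)} = -16$
$Q = 488$ ($Q = 270 + 218 = 488$)
$C{\left(s,o \right)} = \frac{16}{3 s}$ ($C{\left(s,o \right)} = \frac{9 + \frac{1}{3} \left(-11\right)}{s} = \frac{9 - \frac{11}{3}}{s} = \frac{16}{3 s}$)
$g{\left(F,a \right)} = 488 a$
$S = - \frac{16}{1779}$ ($S = \frac{16}{3 \left(-593\right)} = \frac{16}{3} \left(- \frac{1}{593}\right) = - \frac{16}{1779} \approx -0.0089938$)
$V = -639562$ ($V = -5 + \left(-345781 + 488 \left(-602\right)\right) = -5 - 639557 = -639562$)
$\frac{S}{V} = - \frac{16}{1779 \left(-639562\right)} = \left(- \frac{16}{1779}\right) \left(- \frac{1}{639562}\right) = \frac{8}{568890399}$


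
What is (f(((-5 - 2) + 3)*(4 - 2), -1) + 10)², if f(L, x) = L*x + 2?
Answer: 400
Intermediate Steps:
f(L, x) = 2 + L*x
(f(((-5 - 2) + 3)*(4 - 2), -1) + 10)² = ((2 + (((-5 - 2) + 3)*(4 - 2))*(-1)) + 10)² = ((2 + ((-7 + 3)*2)*(-1)) + 10)² = ((2 - 4*2*(-1)) + 10)² = ((2 - 8*(-1)) + 10)² = ((2 + 8) + 10)² = (10 + 10)² = 20² = 400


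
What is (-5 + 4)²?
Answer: 1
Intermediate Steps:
(-5 + 4)² = (-1)² = 1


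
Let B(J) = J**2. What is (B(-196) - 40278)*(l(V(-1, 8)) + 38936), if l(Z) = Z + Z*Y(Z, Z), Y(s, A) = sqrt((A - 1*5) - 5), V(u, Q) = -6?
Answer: -72487660 + 44688*I ≈ -7.2488e+7 + 44688.0*I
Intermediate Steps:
Y(s, A) = sqrt(-10 + A) (Y(s, A) = sqrt((A - 5) - 5) = sqrt((-5 + A) - 5) = sqrt(-10 + A))
l(Z) = Z + Z*sqrt(-10 + Z)
(B(-196) - 40278)*(l(V(-1, 8)) + 38936) = ((-196)**2 - 40278)*(-6*(1 + sqrt(-10 - 6)) + 38936) = (38416 - 40278)*(-6*(1 + sqrt(-16)) + 38936) = -1862*(-6*(1 + 4*I) + 38936) = -1862*((-6 - 24*I) + 38936) = -1862*(38930 - 24*I) = -72487660 + 44688*I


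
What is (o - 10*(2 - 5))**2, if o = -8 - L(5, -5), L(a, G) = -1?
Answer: 529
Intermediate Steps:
o = -7 (o = -8 - 1*(-1) = -8 + 1 = -7)
(o - 10*(2 - 5))**2 = (-7 - 10*(2 - 5))**2 = (-7 - 10*(-3))**2 = (-7 + 30)**2 = 23**2 = 529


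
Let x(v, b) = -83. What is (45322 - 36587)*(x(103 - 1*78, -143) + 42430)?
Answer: 369901045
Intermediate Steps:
(45322 - 36587)*(x(103 - 1*78, -143) + 42430) = (45322 - 36587)*(-83 + 42430) = 8735*42347 = 369901045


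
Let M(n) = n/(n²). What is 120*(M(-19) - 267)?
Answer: -608880/19 ≈ -32046.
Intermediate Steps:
M(n) = 1/n (M(n) = n/n² = 1/n)
120*(M(-19) - 267) = 120*(1/(-19) - 267) = 120*(-1/19 - 267) = 120*(-5074/19) = -608880/19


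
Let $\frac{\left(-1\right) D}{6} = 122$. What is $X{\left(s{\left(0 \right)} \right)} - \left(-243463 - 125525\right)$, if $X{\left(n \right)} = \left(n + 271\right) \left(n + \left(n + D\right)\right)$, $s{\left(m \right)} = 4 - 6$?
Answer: $171004$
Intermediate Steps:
$D = -732$ ($D = \left(-6\right) 122 = -732$)
$s{\left(m \right)} = -2$
$X{\left(n \right)} = \left(-732 + 2 n\right) \left(271 + n\right)$ ($X{\left(n \right)} = \left(n + 271\right) \left(n + \left(n - 732\right)\right) = \left(271 + n\right) \left(n + \left(-732 + n\right)\right) = \left(271 + n\right) \left(-732 + 2 n\right) = \left(-732 + 2 n\right) \left(271 + n\right)$)
$X{\left(s{\left(0 \right)} \right)} - \left(-243463 - 125525\right) = \left(-198372 - -380 + 2 \left(-2\right)^{2}\right) - \left(-243463 - 125525\right) = \left(-198372 + 380 + 2 \cdot 4\right) - -368988 = \left(-198372 + 380 + 8\right) + 368988 = -197984 + 368988 = 171004$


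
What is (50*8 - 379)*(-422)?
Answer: -8862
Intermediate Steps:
(50*8 - 379)*(-422) = (400 - 379)*(-422) = 21*(-422) = -8862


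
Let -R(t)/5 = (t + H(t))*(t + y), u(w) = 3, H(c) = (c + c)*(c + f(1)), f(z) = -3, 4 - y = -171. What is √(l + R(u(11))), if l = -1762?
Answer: 4*I*√277 ≈ 66.573*I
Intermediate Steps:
y = 175 (y = 4 - 1*(-171) = 4 + 171 = 175)
H(c) = 2*c*(-3 + c) (H(c) = (c + c)*(c - 3) = (2*c)*(-3 + c) = 2*c*(-3 + c))
R(t) = -5*(175 + t)*(t + 2*t*(-3 + t)) (R(t) = -5*(t + 2*t*(-3 + t))*(t + 175) = -5*(t + 2*t*(-3 + t))*(175 + t) = -5*(175 + t)*(t + 2*t*(-3 + t)))
√(l + R(u(11))) = √(-1762 + 5*3*(875 - 345*3 - 2*3²)) = √(-1762 + 5*3*(875 - 1035 - 2*9)) = √(-1762 + 5*3*(875 - 1035 - 18)) = √(-1762 + 5*3*(-178)) = √(-1762 - 2670) = √(-4432) = 4*I*√277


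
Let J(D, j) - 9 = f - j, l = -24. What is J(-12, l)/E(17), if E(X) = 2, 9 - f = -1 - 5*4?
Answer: 63/2 ≈ 31.500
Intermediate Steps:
f = 30 (f = 9 - (-1 - 5*4) = 9 - (-1 - 20) = 9 - 1*(-21) = 9 + 21 = 30)
J(D, j) = 39 - j (J(D, j) = 9 + (30 - j) = 39 - j)
J(-12, l)/E(17) = (39 - 1*(-24))/2 = (39 + 24)*(1/2) = 63*(1/2) = 63/2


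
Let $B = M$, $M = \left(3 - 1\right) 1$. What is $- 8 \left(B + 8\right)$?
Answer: $-80$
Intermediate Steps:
$M = 2$ ($M = 2 \cdot 1 = 2$)
$B = 2$
$- 8 \left(B + 8\right) = - 8 \left(2 + 8\right) = \left(-8\right) 10 = -80$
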